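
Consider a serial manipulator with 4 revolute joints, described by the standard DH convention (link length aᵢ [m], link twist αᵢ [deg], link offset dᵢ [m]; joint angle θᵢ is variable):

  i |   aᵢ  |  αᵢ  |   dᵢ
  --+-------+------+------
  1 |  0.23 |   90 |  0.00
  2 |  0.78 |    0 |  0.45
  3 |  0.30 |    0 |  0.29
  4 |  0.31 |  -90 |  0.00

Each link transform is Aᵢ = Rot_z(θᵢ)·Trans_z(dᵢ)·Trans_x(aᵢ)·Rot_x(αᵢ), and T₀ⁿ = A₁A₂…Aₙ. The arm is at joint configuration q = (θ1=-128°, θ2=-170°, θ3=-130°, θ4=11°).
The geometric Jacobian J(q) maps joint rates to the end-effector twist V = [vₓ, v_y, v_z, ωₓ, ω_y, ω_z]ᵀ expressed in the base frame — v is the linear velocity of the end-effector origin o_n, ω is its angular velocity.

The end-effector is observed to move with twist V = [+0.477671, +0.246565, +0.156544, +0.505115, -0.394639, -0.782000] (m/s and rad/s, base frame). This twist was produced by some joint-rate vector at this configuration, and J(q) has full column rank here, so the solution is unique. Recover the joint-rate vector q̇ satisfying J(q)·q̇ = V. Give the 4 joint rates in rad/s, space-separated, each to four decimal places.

-0.7820 -0.2390 0.4900 -0.8920

o_n = [-0.4063, 0.6819, 0.4175]
J₁: ẑ×o_n = [-0.6819, -0.4063, 0.0000], ω = ẑ
J2: z=[-0.7880, 0.6157, 0.0000] o=[-0.1416, -0.1812, 0.0000] → [0.2570, 0.3290, -0.5172, -0.7880, 0.6157, 0.0000]
J3: z=[-0.7880, 0.6157, 0.0000] o=[-0.0233, 0.7011, -0.1354] → [0.3404, 0.4357, 0.2509, -0.7880, 0.6157, 0.0000]
J4: z=[-0.7880, 0.6157, 0.0000] o=[-0.3442, 0.7615, 0.1244] → [0.1805, 0.2310, 0.1009, -0.7880, 0.6157, 0.0000]
q̇ = J⁺·V = [-0.7820, -0.2390, 0.4900, -0.8920]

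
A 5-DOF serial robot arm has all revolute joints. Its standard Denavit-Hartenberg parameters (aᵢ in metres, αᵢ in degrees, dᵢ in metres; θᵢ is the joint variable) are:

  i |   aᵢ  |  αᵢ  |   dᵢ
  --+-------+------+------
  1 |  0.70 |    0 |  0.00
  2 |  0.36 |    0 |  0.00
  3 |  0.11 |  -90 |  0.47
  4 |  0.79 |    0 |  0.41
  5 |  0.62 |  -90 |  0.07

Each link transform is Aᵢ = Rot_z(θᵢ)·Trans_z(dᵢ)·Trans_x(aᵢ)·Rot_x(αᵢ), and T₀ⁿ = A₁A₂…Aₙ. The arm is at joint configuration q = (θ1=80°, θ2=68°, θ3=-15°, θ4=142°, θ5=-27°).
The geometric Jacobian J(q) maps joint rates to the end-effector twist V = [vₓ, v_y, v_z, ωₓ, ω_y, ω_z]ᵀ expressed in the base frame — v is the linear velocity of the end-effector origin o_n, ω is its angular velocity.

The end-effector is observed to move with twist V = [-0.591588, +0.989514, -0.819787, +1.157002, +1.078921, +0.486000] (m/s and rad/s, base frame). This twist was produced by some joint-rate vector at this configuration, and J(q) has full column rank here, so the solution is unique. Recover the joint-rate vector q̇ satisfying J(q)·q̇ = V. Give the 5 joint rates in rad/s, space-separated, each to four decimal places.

0.2840 -0.2420 0.4440 -0.6510 -0.9310

o_n = [-0.0066, -0.0137, -0.5783]
J₁: ẑ×o_n = [0.0137, -0.0066, 0.0000], ω = ẑ
J2: z=[0.0000, 0.0000, 1.0000] o=[0.1216, 0.6894, 0.0000] → [0.7031, -0.1281, 0.0000, 0.0000, 0.0000, 1.0000]
J3: z=[0.0000, 0.0000, 1.0000] o=[-0.1837, 0.8801, 0.0000] → [0.8938, 0.1772, -0.0000, 0.0000, 0.0000, 1.0000]
J4: z=[-0.7314, -0.6820, 0.0000] o=[-0.2588, 0.9606, 0.4700] → [0.7149, -0.7667, 0.8846, -0.7314, -0.6820, 0.0000]
J5: z=[-0.7314, -0.6820, 0.0000] o=[-0.1341, 0.2257, -0.0164] → [0.3832, -0.4110, 0.2620, -0.7314, -0.6820, 0.0000]
q̇ = J⁺·V = [0.2840, -0.2420, 0.4440, -0.6510, -0.9310]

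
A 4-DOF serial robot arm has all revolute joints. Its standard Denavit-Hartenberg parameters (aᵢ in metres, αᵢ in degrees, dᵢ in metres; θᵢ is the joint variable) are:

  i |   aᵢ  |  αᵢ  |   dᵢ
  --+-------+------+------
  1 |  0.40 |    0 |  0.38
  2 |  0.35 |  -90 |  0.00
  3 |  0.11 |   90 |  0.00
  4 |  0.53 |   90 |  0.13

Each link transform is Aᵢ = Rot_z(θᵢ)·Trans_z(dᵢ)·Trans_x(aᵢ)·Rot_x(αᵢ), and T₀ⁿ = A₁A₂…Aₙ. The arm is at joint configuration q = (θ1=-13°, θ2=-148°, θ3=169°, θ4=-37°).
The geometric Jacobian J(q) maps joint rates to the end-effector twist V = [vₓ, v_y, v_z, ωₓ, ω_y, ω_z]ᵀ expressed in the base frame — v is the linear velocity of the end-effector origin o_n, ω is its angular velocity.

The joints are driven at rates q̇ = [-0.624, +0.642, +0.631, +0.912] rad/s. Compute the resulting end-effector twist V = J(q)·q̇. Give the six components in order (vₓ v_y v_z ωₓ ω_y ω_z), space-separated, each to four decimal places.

o_n = [0.4265, 0.2600, 0.1506]
J₁: ẑ×o_n = [-0.2600, 0.4265, 0.0000], ω = ẑ
J2: z=[0.0000, 0.0000, 1.0000] o=[0.3897, -0.0900, 0.3800] → [-0.3500, 0.0367, 0.0000, 0.0000, 0.0000, 1.0000]
J3: z=[0.3256, -0.9455, 0.0000] o=[0.0588, -0.2039, 0.3800] → [0.2169, 0.0747, 0.4987, 0.3256, -0.9455, 0.0000]
J4: z=[-0.1804, -0.0621, -0.9816] o=[0.1609, -0.1688, 0.3590] → [0.4338, -0.2983, -0.0609, -0.1804, -0.0621, -0.9816]
V = J·q̇ = [0.4701, -0.4675, 0.2592, 0.0409, -0.6533, -0.8772]

0.4701 -0.4675 0.2592 0.0409 -0.6533 -0.8772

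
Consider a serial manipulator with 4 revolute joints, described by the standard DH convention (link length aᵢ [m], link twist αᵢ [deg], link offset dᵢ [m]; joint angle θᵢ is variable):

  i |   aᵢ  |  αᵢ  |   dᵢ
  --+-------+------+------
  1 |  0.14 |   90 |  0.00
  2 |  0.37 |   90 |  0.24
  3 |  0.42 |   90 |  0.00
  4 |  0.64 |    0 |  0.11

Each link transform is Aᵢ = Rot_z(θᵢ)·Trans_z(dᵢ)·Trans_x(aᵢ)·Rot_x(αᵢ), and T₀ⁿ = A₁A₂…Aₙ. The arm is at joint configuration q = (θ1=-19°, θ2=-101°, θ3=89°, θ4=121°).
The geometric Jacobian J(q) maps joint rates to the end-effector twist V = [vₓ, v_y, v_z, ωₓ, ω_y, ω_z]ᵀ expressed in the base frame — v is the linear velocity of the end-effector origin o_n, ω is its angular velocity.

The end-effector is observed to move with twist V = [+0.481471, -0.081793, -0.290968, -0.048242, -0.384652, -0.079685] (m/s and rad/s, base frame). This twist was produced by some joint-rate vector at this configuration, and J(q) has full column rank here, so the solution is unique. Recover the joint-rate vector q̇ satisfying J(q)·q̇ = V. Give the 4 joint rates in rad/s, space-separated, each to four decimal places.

0.4960 0.3890 -0.1880 0.5500

o_n = [-0.5706, -0.1509, -0.3680]
J₁: ẑ×o_n = [0.1509, -0.5706, 0.0000], ω = ẑ
J2: z=[-0.3256, -0.9455, 0.0000] o=[0.1324, -0.0456, 0.0000] → [0.3480, -0.1198, -0.6304, -0.3256, -0.9455, 0.0000]
J3: z=[-0.9281, 0.3196, 0.1908] o=[-0.0125, -0.2495, -0.3632] → [-0.0204, -0.1110, 0.0868, -0.9281, 0.3196, 0.1908]
J4: z=[-0.1747, 0.0786, -0.9815] o=[-0.1506, -0.6461, -0.3704] → [0.4862, 0.4127, -0.0535, -0.1747, 0.0786, -0.9815]
q̇ = J⁺·V = [0.4960, 0.3890, -0.1880, 0.5500]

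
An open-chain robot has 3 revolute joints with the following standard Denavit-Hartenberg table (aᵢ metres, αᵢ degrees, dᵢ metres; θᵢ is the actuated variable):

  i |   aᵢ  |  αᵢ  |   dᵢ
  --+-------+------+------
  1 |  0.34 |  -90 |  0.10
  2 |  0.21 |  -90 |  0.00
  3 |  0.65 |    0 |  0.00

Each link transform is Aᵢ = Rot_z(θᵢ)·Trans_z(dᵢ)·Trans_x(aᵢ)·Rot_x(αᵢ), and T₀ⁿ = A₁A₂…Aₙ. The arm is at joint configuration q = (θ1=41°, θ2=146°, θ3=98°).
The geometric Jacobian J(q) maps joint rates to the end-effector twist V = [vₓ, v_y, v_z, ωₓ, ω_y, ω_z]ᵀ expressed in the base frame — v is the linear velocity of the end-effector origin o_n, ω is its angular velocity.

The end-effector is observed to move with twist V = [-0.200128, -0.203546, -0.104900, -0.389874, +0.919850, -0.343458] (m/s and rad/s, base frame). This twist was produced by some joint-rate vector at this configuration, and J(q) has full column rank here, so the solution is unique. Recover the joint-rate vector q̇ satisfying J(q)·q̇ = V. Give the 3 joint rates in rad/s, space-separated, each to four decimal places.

0.1150 0.9500 -0.5530

o_n = [0.6041, -0.3277, 0.0332]
J₁: ẑ×o_n = [0.3277, 0.6041, -0.0000], ω = ẑ
J2: z=[-0.6561, 0.7547, 0.0000] o=[0.2566, 0.2231, 0.1000] → [-0.0504, -0.0439, 0.0991, -0.6561, 0.7547, 0.0000]
J3: z=[-0.4220, -0.3669, 0.8290] o=[0.1252, 0.1088, -0.0174] → [0.3434, 0.4184, 0.3599, -0.4220, -0.3669, 0.8290]
q̇ = J⁺·V = [0.1150, 0.9500, -0.5530]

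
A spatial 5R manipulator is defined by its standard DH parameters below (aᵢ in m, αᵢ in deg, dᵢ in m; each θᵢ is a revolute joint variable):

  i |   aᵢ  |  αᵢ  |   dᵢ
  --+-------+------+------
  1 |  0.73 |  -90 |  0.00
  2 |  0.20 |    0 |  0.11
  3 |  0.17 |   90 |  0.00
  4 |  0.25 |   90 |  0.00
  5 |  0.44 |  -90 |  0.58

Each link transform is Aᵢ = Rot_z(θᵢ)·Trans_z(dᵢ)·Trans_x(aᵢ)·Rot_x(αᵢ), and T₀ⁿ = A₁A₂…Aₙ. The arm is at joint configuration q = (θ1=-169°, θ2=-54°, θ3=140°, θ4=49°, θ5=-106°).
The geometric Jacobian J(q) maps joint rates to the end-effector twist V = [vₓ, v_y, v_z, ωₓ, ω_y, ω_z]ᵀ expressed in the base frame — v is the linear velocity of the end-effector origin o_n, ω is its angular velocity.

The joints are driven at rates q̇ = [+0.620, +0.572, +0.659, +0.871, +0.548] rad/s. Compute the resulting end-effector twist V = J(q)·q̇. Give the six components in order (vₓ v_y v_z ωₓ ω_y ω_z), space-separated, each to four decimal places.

o_n = [-0.4983, 0.0798, -0.5582]
J₁: ẑ×o_n = [-0.0798, -0.4983, 0.0000], ω = ẑ
J2: z=[0.1908, -0.9816, 0.0000] o=[-0.7166, -0.1393, 0.0000] → [0.5479, 0.1065, 0.2561, 0.1908, -0.9816, 0.0000]
J3: z=[0.1908, -0.9816, 0.0000] o=[-0.8110, -0.2697, 0.1618] → [0.7068, 0.1374, 0.3736, 0.1908, -0.9816, 0.0000]
J4: z=[-0.9792, -0.1903, 0.0698] o=[-0.8226, -0.2720, -0.0078] → [0.0802, -0.5164, -0.2827, -0.9792, -0.1903, 0.0698]
J5: z=[-0.1769, 0.6340, -0.7529] o=[-0.7979, -0.4594, -0.1714] → [0.1607, -0.2940, -0.2853, -0.1769, 0.6340, -0.7529]
V = J·q̇ = [0.8877, -0.7683, -0.0098, -0.7149, -1.0268, 0.2682]

0.8877 -0.7683 -0.0098 -0.7149 -1.0268 0.2682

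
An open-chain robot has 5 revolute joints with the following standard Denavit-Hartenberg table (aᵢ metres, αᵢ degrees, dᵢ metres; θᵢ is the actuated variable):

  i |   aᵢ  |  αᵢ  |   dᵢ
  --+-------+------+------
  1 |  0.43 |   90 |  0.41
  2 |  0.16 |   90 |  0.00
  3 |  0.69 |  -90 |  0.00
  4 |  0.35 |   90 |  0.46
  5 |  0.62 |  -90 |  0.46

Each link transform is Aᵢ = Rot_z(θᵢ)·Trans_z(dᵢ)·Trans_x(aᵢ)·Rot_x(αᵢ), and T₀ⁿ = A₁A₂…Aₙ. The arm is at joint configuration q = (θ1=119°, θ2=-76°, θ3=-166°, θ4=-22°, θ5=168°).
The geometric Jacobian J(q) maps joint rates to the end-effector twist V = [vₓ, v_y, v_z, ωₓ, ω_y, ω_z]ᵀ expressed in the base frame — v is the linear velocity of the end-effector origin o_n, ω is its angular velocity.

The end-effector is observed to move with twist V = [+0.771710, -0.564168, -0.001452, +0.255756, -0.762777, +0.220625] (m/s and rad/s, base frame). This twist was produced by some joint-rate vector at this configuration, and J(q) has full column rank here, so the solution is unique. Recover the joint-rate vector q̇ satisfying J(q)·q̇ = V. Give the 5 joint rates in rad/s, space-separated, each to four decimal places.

0.9590 0.4980 0.0710 0.7520 0.9440

o_n = [-0.6156, -0.2077, 0.3001]
J₁: ẑ×o_n = [0.2077, -0.6156, 0.0000], ω = ẑ
J2: z=[0.8746, 0.4848, 0.0000] o=[-0.2085, 0.3761, 0.4100] → [-0.0533, 0.0961, -0.3132, 0.8746, 0.4848, 0.0000]
J3: z=[0.4704, -0.8486, -0.2419] o=[-0.2272, 0.4099, 0.2548] → [-0.1879, 0.0726, -0.6201, 0.4704, -0.8486, -0.2419]
J4: z=[-0.8770, -0.4192, -0.2347] o=[-0.2947, 0.1874, 0.9044] → [0.1606, -0.4546, 0.2119, -0.8770, -0.4192, -0.2347]
J5: z=[0.4728, -0.6660, -0.5770] o=[-0.6682, -0.2214, 1.0702] → [0.5208, 0.3338, 0.0415, 0.4728, -0.6660, -0.5770]
q̇ = J⁺·V = [0.9590, 0.4980, 0.0710, 0.7520, 0.9440]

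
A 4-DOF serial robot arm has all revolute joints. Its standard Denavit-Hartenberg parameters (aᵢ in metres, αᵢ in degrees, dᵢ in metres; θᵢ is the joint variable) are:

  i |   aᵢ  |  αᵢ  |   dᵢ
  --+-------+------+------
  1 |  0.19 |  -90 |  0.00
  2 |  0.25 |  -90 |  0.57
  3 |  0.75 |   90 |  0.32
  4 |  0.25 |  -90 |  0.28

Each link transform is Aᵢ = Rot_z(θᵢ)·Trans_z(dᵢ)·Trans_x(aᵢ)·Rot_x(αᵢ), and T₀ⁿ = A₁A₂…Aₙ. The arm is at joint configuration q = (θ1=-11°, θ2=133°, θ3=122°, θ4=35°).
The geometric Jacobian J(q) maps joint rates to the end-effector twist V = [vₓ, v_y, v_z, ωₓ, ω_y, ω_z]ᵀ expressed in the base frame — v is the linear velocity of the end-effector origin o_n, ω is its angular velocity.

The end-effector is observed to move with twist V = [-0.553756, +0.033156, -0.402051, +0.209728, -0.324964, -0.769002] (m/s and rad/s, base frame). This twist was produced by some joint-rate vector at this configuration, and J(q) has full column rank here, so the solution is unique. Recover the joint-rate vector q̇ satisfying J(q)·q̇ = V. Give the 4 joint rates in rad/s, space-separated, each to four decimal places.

o_n = [-0.2078, -0.3549, 0.3296]
J₁: ẑ×o_n = [0.3549, -0.2078, 0.0000], ω = ẑ
J2: z=[0.1908, 0.9816, 0.0000] o=[0.1865, -0.0363, 0.0000] → [0.3235, -0.0629, 0.3263, 0.1908, 0.9816, 0.0000]
J3: z=[-0.7179, 0.1395, 0.6820] o=[0.1279, 0.5558, -0.1828] → [0.6926, 0.1389, 0.7007, -0.7179, 0.1395, 0.6820]
J4: z=[-0.6689, -0.4098, -0.6202] o=[0.0429, -0.0756, 0.3261] → [-0.1747, 0.1578, 0.0841, -0.6689, -0.4098, -0.6202]
q̇ = J⁺·V = [-0.3070, -0.1820, -0.5110, 0.1830]

-0.3070 -0.1820 -0.5110 0.1830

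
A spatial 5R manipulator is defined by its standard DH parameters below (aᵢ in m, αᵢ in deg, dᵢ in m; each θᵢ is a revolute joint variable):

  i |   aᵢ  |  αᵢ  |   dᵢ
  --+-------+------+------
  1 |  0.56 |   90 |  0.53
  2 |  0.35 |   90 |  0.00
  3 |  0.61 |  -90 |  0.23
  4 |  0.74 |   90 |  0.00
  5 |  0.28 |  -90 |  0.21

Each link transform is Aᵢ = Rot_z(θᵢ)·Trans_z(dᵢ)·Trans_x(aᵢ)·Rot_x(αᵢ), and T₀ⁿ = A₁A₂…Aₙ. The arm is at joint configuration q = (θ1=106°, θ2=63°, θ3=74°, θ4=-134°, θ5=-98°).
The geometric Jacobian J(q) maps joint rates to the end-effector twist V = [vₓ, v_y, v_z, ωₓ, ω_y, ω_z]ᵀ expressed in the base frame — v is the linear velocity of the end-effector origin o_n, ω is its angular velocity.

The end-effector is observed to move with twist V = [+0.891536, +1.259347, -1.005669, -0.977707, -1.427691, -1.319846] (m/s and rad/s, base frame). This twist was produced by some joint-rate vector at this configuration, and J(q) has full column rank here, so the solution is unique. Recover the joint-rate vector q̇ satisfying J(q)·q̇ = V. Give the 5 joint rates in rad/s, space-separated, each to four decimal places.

-0.8450 -0.9270 -0.1440 0.7760 0.8970

o_n = [-0.4744, 1.2795, 0.8053]
J₁: ẑ×o_n = [-1.2795, -0.4744, 0.0000], ω = ẑ
J2: z=[0.9613, 0.2756, 0.0000] o=[-0.1544, 0.5383, 0.5300] → [0.0759, -0.2647, 0.8007, 0.9613, 0.2756, 0.0000]
J3: z=[-0.2456, 0.8565, -0.4540] o=[-0.1982, 0.6910, 0.8419] → [0.2358, 0.1165, 0.0921, -0.2456, 0.8565, -0.4540]
J4: z=[0.3852, -0.3435, -0.8565] o=[0.2880, 1.1230, 0.8872] → [0.1621, 0.6845, -0.2016, 0.3852, -0.3435, -0.8565]
J5: z=[-0.4693, -0.8721, 0.1387] o=[-0.3000, 1.3809, 0.5193] → [-0.2353, 0.1100, -0.1045, -0.4693, -0.8721, 0.1387]
q̇ = J⁺·V = [-0.8450, -0.9270, -0.1440, 0.7760, 0.8970]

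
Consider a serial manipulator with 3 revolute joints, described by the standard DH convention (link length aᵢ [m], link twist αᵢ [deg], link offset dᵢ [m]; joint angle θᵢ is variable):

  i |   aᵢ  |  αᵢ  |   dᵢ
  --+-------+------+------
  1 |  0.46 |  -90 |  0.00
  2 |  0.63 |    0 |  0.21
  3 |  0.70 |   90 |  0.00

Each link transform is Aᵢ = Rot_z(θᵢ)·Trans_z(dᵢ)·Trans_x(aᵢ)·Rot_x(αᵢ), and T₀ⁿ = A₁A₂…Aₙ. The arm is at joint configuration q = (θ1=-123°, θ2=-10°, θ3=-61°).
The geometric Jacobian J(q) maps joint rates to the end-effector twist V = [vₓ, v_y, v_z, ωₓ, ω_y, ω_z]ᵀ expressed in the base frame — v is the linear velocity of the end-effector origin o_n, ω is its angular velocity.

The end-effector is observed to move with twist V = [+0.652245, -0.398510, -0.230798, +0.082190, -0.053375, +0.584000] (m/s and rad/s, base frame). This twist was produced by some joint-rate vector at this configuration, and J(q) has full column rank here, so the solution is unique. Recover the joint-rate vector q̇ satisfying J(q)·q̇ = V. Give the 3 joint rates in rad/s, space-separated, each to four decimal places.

0.5840 0.3360 -0.2380

o_n = [-0.5364, -1.2116, 0.7713]
J₁: ẑ×o_n = [1.2116, -0.5364, 0.0000], ω = ẑ
J2: z=[0.8387, -0.5446, 0.0000] o=[-0.2505, -0.3858, 0.0000] → [-0.4201, -0.6468, -0.8483, 0.8387, -0.5446, 0.0000]
J3: z=[0.8387, -0.5446, 0.0000] o=[-0.4123, -1.0205, 0.1094] → [-0.3605, -0.5551, -0.2279, 0.8387, -0.5446, 0.0000]
q̇ = J⁺·V = [0.5840, 0.3360, -0.2380]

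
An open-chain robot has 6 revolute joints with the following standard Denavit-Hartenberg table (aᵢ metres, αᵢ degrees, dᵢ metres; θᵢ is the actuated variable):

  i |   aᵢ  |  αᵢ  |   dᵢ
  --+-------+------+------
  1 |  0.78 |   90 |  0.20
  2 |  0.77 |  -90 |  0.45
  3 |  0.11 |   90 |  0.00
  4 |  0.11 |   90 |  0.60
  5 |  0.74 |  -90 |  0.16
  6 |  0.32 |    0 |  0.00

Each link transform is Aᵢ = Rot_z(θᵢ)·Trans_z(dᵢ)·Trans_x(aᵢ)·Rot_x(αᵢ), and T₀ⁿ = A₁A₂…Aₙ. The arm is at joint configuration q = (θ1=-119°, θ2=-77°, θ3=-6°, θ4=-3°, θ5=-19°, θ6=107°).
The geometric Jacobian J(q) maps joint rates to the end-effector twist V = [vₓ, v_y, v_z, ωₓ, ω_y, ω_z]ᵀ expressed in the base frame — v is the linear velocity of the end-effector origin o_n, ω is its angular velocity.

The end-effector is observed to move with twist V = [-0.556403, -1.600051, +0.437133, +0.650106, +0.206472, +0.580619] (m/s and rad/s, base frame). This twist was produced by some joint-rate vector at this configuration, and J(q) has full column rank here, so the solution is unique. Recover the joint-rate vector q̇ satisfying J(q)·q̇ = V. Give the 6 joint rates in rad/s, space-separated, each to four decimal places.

o_n = [-1.4086, -0.6333, -1.2982]
J₁: ẑ×o_n = [0.6333, -1.4086, 0.0000], ω = ẑ
J2: z=[-0.8746, 0.4848, 0.0000] o=[-0.3782, -0.6822, 0.2000] → [-0.7263, -1.3104, 0.4568, -0.8746, 0.4848, 0.0000]
J3: z=[-0.4724, -0.8522, 0.2250] o=[-0.8557, -0.6155, -0.5503] → [0.6414, -0.4777, -0.4628, -0.4724, -0.8522, 0.2250]
J4: z=[-0.8584, 0.5027, 0.1018] o=[-0.8777, -0.6315, -0.6569] → [-0.3222, -0.6046, 0.2685, -0.8584, 0.5027, 0.1018]
J5: z=[0.4822, 0.8586, -0.1739] o=[-1.4120, -0.3409, -0.7035] → [-0.5615, 0.2862, -0.1439, 0.4822, 0.8586, -0.1739]
J6: z=[-0.8686, 0.4427, -0.2226] o=[-1.2504, -0.3947, -1.4412] → [0.0102, 0.1594, 0.2773, -0.8686, 0.4427, -0.2226]
q̇ = J⁺·V = [0.5340, 0.9670, -0.7710, -0.4780, -0.2820, -0.9870]

0.5340 0.9670 -0.7710 -0.4780 -0.2820 -0.9870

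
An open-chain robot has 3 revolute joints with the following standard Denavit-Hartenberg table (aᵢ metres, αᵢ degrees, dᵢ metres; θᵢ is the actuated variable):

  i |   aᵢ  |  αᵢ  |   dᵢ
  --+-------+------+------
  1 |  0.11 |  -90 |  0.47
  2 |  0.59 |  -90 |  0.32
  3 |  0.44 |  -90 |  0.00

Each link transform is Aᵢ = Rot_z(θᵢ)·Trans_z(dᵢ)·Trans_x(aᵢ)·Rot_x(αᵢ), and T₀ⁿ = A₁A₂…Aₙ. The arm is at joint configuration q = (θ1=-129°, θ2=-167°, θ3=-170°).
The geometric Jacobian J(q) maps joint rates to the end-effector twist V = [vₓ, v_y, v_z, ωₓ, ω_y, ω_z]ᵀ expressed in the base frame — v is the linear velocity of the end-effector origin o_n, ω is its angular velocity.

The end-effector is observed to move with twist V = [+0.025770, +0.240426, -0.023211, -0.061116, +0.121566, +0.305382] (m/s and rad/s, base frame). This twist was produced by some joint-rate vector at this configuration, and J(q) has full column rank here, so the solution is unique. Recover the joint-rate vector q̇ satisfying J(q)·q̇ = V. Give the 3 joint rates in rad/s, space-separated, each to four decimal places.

0.5480 -0.1240 -0.2490

o_n = [0.3349, -0.2163, 0.5052]
J₁: ẑ×o_n = [0.2163, 0.3349, -0.0000], ω = ẑ
J2: z=[0.7771, -0.6293, 0.0000] o=[-0.0692, -0.0855, 0.4700] → [-0.0222, -0.0274, 0.1527, 0.7771, -0.6293, 0.0000]
J3: z=[-0.1416, -0.1748, 0.9744] o=[0.5412, 0.1599, 0.6027] → [0.3836, -0.2148, 0.0172, -0.1416, -0.1748, 0.9744]
q̇ = J⁺·V = [0.5480, -0.1240, -0.2490]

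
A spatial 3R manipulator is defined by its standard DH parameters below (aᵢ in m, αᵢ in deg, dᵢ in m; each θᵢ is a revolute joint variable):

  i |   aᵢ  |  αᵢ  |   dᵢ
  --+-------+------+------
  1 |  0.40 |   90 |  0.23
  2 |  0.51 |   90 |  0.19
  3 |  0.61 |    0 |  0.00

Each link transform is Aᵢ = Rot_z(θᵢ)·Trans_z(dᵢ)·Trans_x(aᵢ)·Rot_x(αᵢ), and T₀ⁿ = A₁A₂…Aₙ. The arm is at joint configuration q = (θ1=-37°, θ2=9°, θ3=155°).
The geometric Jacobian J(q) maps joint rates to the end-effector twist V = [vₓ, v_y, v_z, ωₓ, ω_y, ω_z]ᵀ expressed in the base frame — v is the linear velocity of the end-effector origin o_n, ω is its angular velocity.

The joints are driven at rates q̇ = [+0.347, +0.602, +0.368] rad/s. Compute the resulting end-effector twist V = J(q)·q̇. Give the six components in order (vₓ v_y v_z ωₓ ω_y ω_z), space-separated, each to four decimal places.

0.2496 0.2221 -0.0403 -0.3163 -0.5154 -0.0165

o_n = [0.0162, -0.5729, 0.2233]
J₁: ẑ×o_n = [0.5729, 0.0162, -0.0000], ω = ẑ
J2: z=[-0.6018, -0.7986, 0.0000] o=[0.3195, -0.2407, 0.2300] → [0.0054, -0.0040, -0.0423, -0.6018, -0.7986, 0.0000]
J3: z=[0.1249, -0.0941, -0.9877] o=[0.6074, -0.6956, 0.3098] → [0.1294, 0.5948, -0.0403, 0.1249, -0.0941, -0.9877]
V = J·q̇ = [0.2496, 0.2221, -0.0403, -0.3163, -0.5154, -0.0165]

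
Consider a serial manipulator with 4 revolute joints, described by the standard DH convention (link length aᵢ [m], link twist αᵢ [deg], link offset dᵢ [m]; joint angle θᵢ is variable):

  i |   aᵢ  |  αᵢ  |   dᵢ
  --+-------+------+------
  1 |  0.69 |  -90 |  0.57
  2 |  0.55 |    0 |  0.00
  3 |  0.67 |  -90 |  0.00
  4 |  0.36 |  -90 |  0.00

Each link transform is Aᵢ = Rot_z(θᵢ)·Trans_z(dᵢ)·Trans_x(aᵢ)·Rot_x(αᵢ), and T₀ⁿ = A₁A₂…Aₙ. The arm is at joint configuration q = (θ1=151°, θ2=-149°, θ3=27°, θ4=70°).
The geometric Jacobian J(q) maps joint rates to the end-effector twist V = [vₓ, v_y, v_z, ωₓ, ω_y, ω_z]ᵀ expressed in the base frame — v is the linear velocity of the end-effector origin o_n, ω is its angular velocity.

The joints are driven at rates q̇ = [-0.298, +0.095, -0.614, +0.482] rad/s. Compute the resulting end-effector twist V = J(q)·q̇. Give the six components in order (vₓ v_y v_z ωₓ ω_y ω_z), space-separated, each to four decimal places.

0.2940 -0.1638 -0.3116 -0.1059 0.6521 -0.0426

o_n = [0.3404, 0.1981, 1.5259]
J₁: ẑ×o_n = [-0.1981, 0.3404, 0.0000], ω = ẑ
J2: z=[-0.4848, -0.8746, 0.0000] o=[-0.6035, 0.3345, 0.5700] → [-0.8360, 0.4634, 0.8917, -0.4848, -0.8746, 0.0000]
J3: z=[-0.4848, -0.8746, 0.0000] o=[-0.1912, 0.1060, 0.8533] → [-0.5883, 0.3261, 0.4203, -0.4848, -0.8746, 0.0000]
J4: z=[-0.7417, 0.4111, 0.5299] o=[0.1194, -0.0662, 1.4215] → [-0.0971, 0.1946, -0.2869, -0.7417, 0.4111, 0.5299]
V = J·q̇ = [0.2940, -0.1638, -0.3116, -0.1059, 0.6521, -0.0426]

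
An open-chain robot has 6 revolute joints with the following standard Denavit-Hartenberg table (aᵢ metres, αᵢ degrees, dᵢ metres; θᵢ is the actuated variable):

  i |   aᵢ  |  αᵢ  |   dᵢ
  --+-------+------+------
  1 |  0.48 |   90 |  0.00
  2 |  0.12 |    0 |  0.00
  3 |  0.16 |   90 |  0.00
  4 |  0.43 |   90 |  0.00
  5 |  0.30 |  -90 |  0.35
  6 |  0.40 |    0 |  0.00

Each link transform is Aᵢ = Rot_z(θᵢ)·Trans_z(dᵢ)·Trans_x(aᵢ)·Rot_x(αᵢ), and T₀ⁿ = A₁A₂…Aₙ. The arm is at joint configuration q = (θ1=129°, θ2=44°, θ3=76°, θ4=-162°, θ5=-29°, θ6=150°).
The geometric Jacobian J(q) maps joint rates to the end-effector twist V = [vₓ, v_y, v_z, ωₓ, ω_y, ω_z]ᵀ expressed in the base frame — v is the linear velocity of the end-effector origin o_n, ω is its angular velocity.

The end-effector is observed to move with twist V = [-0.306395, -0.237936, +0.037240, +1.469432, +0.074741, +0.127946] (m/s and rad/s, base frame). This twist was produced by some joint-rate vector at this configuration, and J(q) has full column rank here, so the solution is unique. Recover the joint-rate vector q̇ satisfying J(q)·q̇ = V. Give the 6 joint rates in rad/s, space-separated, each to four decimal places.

0.6660 0.2050 0.1650 -0.6190 0.7890 -0.4580

o_n = [-0.4321, 0.5691, -0.1277]
J₁: ẑ×o_n = [-0.5691, -0.4321, 0.0000], ω = ẑ
J2: z=[0.7771, 0.6293, 0.0000] o=[-0.3021, 0.3730, 0.0000] → [-0.0804, 0.0992, 0.2342, 0.7771, 0.6293, 0.0000]
J3: z=[0.7771, 0.6293, 0.0000] o=[-0.3564, 0.4401, 0.0834] → [-0.1328, 0.1640, 0.1478, 0.7771, 0.6293, 0.0000]
J4: z=[-0.5450, 0.6730, 0.5000] o=[-0.3061, 0.3779, 0.2219] → [-0.3309, -0.2536, -0.0193, -0.5450, 0.6730, 0.5000]
J5: z=[0.6419, 0.7186, -0.2676] o=[-0.5380, 0.4532, -0.1322] → [0.0343, -0.0313, -0.0018, 0.6419, 0.7186, -0.2676]
J6: z=[-0.7382, 0.6735, 0.0380] o=[-0.3756, 0.6528, -0.5147] → [0.2639, 0.2836, 0.0999, -0.7382, 0.6735, 0.0380]
q̇ = J⁺·V = [0.6660, 0.2050, 0.1650, -0.6190, 0.7890, -0.4580]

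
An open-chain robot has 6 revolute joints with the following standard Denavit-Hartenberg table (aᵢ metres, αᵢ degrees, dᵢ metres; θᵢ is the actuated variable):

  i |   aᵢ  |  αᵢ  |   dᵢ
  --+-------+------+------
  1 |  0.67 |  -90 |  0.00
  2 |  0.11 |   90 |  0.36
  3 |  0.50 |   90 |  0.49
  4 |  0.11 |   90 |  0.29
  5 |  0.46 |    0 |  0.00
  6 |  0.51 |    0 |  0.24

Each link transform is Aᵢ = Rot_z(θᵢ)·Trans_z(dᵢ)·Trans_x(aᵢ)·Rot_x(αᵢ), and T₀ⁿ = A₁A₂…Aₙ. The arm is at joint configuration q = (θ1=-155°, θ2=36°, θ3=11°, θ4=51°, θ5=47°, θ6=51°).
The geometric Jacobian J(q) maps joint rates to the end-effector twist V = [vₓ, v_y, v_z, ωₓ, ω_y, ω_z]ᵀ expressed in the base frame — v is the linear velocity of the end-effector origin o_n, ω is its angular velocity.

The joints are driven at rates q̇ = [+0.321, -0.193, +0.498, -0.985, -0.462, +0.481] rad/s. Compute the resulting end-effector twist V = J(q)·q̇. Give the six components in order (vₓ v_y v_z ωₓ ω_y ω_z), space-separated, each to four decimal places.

0.0569 -1.4993 -0.3550 0.1965 -0.7654 0.8162

o_n = [-2.0707, -0.3286, -0.2197]
J₁: ẑ×o_n = [0.3286, -2.0707, 0.0000], ω = ẑ
J2: z=[0.4226, -0.9063, 0.0000] o=[-0.6072, -0.2832, 0.0000] → [0.1992, 0.0929, -1.3455, 0.4226, -0.9063, 0.0000]
J3: z=[-0.5327, -0.2484, 0.8090] o=[-0.5357, -0.6470, -0.0647] → [-0.2191, -1.3244, -0.5509, -0.5327, -0.2484, 0.8090]
J4: z=[-0.5548, 0.8244, -0.1122] o=[-1.1163, -1.0230, 0.0433] → [-0.1389, -0.0389, 0.4015, -0.5548, 0.8244, -0.1122]
J5: z=[-0.1614, -0.2389, -0.9575] o=[-1.3670, -0.8404, 0.0400] → [0.5521, 0.6319, -0.2507, -0.1614, -0.2389, -0.9575]
J6: z=[-0.1614, -0.2389, -0.9575] o=[-1.8097, -0.7240, 0.0856] → [0.4516, 0.2006, -0.1262, -0.1614, -0.2389, -0.9575]
V = J·q̇ = [0.0569, -1.4993, -0.3550, 0.1965, -0.7654, 0.8162]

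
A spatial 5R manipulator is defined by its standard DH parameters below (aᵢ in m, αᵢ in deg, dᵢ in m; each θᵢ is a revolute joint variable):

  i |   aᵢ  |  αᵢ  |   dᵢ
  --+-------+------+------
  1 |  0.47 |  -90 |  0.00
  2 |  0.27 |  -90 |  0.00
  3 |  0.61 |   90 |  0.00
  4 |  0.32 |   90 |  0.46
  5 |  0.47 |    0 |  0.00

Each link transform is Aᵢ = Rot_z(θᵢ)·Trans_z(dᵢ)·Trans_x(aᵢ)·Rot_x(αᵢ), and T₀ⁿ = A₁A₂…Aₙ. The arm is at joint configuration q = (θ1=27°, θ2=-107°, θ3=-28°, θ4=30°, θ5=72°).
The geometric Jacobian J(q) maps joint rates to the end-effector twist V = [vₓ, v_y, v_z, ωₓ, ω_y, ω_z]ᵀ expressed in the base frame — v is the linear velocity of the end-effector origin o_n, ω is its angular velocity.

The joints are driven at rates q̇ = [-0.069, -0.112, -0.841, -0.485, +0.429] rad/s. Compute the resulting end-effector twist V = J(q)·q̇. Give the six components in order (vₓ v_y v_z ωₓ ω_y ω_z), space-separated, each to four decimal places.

o_n = [-0.1549, 1.3536, 0.7743]
J₁: ẑ×o_n = [-1.3536, -0.1549, 0.0000], ω = ẑ
J2: z=[-0.4540, 0.8910, 0.0000] o=[0.4188, 0.2134, 0.0000] → [0.6899, 0.3515, -0.0065, -0.4540, 0.8910, 0.0000]
J3: z=[0.8521, 0.4342, 0.2924] o=[0.3484, 0.1775, 0.2582] → [-0.1198, -0.5869, 1.2206, 0.8521, 0.4342, 0.2924]
J4: z=[-0.2786, 0.8490, -0.4490] o=[0.0781, 0.3612, 0.7733] → [0.4464, 0.1049, -0.0786, -0.2786, 0.8490, -0.4490]
J5: z=[-0.9595, -0.2254, 0.1690] o=[-0.0365, 0.9047, 0.8475] → [-0.0593, -0.0903, -0.4574, -0.9595, -0.2254, 0.1690]
V = J·q̇ = [-0.1251, 0.3753, -1.1839, -0.9423, -0.9734, -0.0246]

-0.1251 0.3753 -1.1839 -0.9423 -0.9734 -0.0246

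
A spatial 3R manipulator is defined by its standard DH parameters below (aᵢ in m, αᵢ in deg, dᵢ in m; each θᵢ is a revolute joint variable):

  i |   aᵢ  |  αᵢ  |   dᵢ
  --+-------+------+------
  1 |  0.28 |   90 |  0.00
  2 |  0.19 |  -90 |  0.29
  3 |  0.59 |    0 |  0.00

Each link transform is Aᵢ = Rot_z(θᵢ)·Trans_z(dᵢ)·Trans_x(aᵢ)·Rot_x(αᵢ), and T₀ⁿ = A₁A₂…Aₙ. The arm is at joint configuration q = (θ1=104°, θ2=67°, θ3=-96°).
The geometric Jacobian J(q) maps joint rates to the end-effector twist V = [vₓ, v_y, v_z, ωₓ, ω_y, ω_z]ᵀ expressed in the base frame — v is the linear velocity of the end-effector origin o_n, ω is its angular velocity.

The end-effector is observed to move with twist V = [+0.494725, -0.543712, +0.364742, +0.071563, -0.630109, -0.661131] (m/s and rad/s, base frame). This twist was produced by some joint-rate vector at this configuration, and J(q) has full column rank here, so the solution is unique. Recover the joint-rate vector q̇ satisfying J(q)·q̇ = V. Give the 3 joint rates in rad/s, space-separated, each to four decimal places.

o_n = [0.7709, 0.5324, 0.1181]
J₁: ẑ×o_n = [-0.5324, 0.7709, 0.0000], ω = ẑ
J2: z=[0.9703, 0.2419, 0.0000] o=[-0.0677, 0.2717, 0.0000] → [0.0286, -0.1146, 0.0501, 0.9703, 0.2419, 0.0000]
J3: z=[0.2227, -0.8932, 0.3907] o=[0.1957, 0.4139, 0.1749] → [0.0044, 0.2374, 0.5401, 0.2227, -0.8932, 0.3907]
q̇ = J⁺·V = [-0.9280, -0.0830, 0.6830]

-0.9280 -0.0830 0.6830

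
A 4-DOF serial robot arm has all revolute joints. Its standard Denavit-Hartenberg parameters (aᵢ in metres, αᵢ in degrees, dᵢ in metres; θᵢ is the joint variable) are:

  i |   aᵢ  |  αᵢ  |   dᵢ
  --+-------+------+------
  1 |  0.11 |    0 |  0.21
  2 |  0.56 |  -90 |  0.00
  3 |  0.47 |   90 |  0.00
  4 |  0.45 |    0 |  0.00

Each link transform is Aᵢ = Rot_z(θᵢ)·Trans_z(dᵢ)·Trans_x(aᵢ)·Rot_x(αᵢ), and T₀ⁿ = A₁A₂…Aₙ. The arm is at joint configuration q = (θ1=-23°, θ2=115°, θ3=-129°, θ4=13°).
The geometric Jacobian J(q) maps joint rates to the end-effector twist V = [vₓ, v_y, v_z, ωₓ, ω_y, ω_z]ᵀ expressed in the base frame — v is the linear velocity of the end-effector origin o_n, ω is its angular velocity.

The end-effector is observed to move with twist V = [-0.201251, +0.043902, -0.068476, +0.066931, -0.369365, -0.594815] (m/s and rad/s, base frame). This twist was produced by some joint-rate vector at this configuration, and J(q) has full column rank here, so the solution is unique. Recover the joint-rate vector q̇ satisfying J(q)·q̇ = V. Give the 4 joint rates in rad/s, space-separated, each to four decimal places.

0.2890 -0.5830 -0.0540 0.4780

o_n = [0.0005, -0.0582, 0.9160]
J₁: ẑ×o_n = [0.0582, 0.0005, -0.0000], ω = ẑ
J2: z=[0.0000, 0.0000, 1.0000] o=[0.1013, -0.0430, 0.2100] → [0.0152, -0.1008, 0.0000, 0.0000, 0.0000, 1.0000]
J3: z=[-0.9994, -0.0349, 0.0000] o=[0.0817, 0.5167, 0.2100] → [-0.0246, 0.7056, 0.5717, -0.9994, -0.0349, 0.0000]
J4: z=[0.0271, -0.7767, -0.6293] o=[0.0920, 0.2211, 0.5753] → [-0.4404, 0.0484, -0.0787, 0.0271, -0.7767, -0.6293]
q̇ = J⁺·V = [0.2890, -0.5830, -0.0540, 0.4780]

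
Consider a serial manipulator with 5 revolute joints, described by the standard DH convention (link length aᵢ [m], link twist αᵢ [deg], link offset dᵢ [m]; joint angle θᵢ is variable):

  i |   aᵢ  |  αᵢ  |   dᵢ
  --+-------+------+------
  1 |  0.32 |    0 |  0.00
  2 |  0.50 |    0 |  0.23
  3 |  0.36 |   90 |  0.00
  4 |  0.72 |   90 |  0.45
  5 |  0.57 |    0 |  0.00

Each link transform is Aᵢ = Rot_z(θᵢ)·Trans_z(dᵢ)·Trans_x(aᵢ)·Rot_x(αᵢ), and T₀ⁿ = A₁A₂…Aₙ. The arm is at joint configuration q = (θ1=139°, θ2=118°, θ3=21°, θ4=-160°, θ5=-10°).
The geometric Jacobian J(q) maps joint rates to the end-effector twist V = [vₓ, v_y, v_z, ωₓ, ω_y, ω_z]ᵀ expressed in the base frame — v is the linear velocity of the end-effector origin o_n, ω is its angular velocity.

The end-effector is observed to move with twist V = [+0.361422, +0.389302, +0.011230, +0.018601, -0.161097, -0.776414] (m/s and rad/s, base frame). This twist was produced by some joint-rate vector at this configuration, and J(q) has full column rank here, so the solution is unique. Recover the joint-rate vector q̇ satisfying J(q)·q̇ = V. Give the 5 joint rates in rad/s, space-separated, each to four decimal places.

-0.7060 0.0550 0.3200 0.0040 -0.4740

o_n = [-0.8191, 0.5098, -0.2082]
J₁: ẑ×o_n = [-0.5098, -0.8191, 0.0000], ω = ẑ
J2: z=[0.0000, 0.0000, 1.0000] o=[-0.2415, 0.2099, 0.0000] → [-0.2998, -0.5776, 0.0000, 0.0000, 0.0000, 1.0000]
J3: z=[0.0000, 0.0000, 1.0000] o=[-0.3540, -0.2772, 0.2300] → [-0.7870, -0.4651, 0.0000, 0.0000, 0.0000, 1.0000]
J4: z=[-0.9903, -0.1392, 0.0000] o=[-0.3039, -0.6337, 0.2300] → [0.0610, -0.4340, -1.2041, -0.9903, -0.1392, 0.0000]
J5: z=[-0.0476, 0.3387, 0.9397] o=[-0.8437, -0.0264, -0.0163] → [-0.5688, 0.0140, -0.0339, -0.0476, 0.3387, 0.9397]
q̇ = J⁺·V = [-0.7060, 0.0550, 0.3200, 0.0040, -0.4740]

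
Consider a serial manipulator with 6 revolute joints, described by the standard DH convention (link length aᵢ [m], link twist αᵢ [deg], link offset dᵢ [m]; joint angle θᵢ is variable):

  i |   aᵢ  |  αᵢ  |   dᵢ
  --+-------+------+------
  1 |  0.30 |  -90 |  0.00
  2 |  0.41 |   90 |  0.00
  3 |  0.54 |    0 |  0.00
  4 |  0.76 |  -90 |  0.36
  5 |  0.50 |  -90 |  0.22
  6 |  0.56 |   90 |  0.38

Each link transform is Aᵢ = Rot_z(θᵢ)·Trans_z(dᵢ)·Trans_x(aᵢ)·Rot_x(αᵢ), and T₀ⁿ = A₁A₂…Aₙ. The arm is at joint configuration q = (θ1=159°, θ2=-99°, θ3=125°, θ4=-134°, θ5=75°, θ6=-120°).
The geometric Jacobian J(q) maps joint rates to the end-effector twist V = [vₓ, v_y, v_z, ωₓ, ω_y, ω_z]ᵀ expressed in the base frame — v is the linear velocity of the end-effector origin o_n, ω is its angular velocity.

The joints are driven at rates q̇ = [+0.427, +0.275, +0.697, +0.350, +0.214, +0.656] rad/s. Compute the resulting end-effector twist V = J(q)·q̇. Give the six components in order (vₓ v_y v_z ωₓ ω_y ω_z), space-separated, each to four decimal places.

o_n = [-0.5219, -0.9439, 0.6391]
J₁: ẑ×o_n = [0.9439, -0.5219, 0.0000], ω = ẑ
J2: z=[-0.3584, -0.9336, 0.0000] o=[-0.2801, 0.1075, 0.0000] → [-0.5967, 0.2291, 0.1510, -0.3584, -0.9336, 0.0000]
J3: z=[0.9221, -0.3540, -0.1564] o=[-0.2202, 0.0845, 0.4050] → [-0.2438, -0.1687, -1.0551, 0.9221, -0.3540, -0.1564]
J4: z=[0.9221, -0.3540, -0.1564] o=[-0.4240, -0.3111, 0.0990] → [-0.2902, -0.4827, -0.6182, 0.9221, -0.3540, -0.1564]
J5: z=[-0.3311, -0.9309, 0.1545] o=[0.0602, -0.3696, 0.7841] → [0.2237, -0.1380, -0.3518, -0.3311, -0.9309, 0.1545]
J6: z=[-0.4321, 0.0040, -0.9018] o=[-0.4320, -0.3917, 1.0199] → [-0.4995, -0.0834, 0.2390, -0.4321, 0.0040, -0.9018]
V = J·q̇ = [-0.3123, -0.5307, -0.8288, 0.5125, -0.8239, -0.2953]

-0.3123 -0.5307 -0.8288 0.5125 -0.8239 -0.2953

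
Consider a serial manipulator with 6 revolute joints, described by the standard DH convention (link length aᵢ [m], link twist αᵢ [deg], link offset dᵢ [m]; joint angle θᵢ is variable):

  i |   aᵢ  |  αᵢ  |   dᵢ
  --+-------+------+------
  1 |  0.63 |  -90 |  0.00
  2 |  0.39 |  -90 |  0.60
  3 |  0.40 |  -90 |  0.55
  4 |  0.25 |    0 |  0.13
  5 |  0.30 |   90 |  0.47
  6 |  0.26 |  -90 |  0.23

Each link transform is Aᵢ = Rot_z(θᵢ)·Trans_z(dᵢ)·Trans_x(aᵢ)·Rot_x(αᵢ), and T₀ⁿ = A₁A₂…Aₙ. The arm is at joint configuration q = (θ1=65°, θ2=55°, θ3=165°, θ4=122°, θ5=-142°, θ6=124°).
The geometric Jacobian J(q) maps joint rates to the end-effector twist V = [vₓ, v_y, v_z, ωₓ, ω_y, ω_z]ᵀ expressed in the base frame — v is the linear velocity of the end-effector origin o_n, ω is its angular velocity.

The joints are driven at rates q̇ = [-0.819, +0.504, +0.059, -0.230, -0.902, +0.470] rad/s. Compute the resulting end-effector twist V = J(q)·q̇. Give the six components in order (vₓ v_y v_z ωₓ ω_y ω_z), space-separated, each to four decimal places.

o_n = [-1.1581, 0.5955, -0.2303]
J₁: ẑ×o_n = [-0.5955, -1.1581, 0.0000], ω = ẑ
J2: z=[-0.9063, 0.4226, 0.0000] o=[0.2662, 0.5710, 0.0000] → [-0.0973, -0.2088, 0.5797, -0.9063, 0.4226, 0.0000]
J3: z=[-0.3462, -0.7424, -0.5736] o=[-0.1830, 1.0273, -0.3195] → [-0.3138, 0.5902, -0.5745, -0.3462, -0.7424, -0.5736]
J4: z=[-0.9382, 0.2737, 0.2120] o=[-0.3732, 0.3744, -0.3184] → [-0.0228, -0.0837, 0.0073, -0.9382, 0.2737, 0.2120]
J5: z=[-0.9382, 0.2737, 0.2120] o=[-0.4219, 0.6483, -0.2741] → [0.0232, -0.1150, 0.2511, -0.9382, 0.2737, 0.2120]
J6: z=[-0.3255, -0.4885, -0.8096] o=[-0.8982, 0.5284, -0.0102] → [0.1618, 0.1388, -0.1488, -0.3255, -0.4885, -0.8096]
V = J·q̇ = [0.4805, 1.0664, -0.0398, 0.4318, -0.3702, -1.4734]

0.4805 1.0664 -0.0398 0.4318 -0.3702 -1.4734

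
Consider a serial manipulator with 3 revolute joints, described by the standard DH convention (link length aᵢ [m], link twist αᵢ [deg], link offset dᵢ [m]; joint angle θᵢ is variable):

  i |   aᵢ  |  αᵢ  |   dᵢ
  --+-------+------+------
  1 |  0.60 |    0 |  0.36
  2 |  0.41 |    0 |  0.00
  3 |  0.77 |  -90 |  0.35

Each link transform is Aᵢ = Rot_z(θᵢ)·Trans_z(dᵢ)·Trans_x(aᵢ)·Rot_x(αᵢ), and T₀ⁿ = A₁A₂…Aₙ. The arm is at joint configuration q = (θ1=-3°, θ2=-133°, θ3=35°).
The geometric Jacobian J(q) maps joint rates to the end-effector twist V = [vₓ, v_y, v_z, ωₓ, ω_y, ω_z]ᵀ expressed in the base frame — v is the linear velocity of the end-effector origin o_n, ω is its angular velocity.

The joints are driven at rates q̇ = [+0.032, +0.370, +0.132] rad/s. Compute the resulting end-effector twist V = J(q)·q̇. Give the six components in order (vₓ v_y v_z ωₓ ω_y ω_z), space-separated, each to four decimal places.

0.5191 -0.1778 0.0000 0.0000 0.0000 0.5340

o_n = [0.1573, -1.0721, 0.7100]
J₁: ẑ×o_n = [1.0721, 0.1573, -0.0000], ω = ẑ
J2: z=[0.0000, 0.0000, 1.0000] o=[0.5992, -0.0314, 0.3600] → [1.0407, -0.4419, 0.0000, 0.0000, 0.0000, 1.0000]
J3: z=[0.0000, 0.0000, 1.0000] o=[0.3042, -0.3162, 0.3600] → [0.7559, -0.1469, 0.0000, 0.0000, 0.0000, 1.0000]
V = J·q̇ = [0.5191, -0.1778, 0.0000, 0.0000, 0.0000, 0.5340]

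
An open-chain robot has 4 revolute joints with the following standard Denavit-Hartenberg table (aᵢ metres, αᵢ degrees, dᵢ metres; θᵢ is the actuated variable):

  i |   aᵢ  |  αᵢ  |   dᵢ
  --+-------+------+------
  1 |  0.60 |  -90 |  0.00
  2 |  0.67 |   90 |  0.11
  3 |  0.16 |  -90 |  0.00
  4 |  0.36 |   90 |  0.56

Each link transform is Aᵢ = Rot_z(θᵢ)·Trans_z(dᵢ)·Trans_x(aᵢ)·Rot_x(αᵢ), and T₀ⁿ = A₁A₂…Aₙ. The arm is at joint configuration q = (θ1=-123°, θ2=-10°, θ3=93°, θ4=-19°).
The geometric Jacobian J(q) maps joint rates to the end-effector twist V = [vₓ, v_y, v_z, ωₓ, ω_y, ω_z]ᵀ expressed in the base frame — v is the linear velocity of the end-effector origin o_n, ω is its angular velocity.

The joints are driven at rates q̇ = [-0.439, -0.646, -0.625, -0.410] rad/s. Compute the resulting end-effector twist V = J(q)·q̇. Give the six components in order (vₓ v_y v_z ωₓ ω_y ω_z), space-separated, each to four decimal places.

o_n = [0.1257, -0.8721, 0.1301]
J₁: ẑ×o_n = [0.8721, 0.1257, -0.0000], ω = ẑ
J2: z=[0.8387, -0.5446, 0.0000] o=[-0.3268, -0.5032, 0.0000] → [-0.0709, -0.1091, -0.0629, 0.8387, -0.5446, 0.0000]
J3: z=[0.0946, 0.1456, 0.9848] o=[-0.5939, -1.1165, 0.1163] → [-0.2387, 0.7074, -0.0817, 0.0946, 0.1456, 0.9848]
J4: z=[0.4917, 0.8533, -0.1734] o=[-0.4554, -1.1966, 0.1149] → [0.0693, -0.1083, -0.3363, 0.4917, 0.8533, -0.1734]
V = J·q̇ = [-0.2163, -0.3824, 0.2296, -0.8025, -0.0890, -0.9834]

-0.2163 -0.3824 0.2296 -0.8025 -0.0890 -0.9834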